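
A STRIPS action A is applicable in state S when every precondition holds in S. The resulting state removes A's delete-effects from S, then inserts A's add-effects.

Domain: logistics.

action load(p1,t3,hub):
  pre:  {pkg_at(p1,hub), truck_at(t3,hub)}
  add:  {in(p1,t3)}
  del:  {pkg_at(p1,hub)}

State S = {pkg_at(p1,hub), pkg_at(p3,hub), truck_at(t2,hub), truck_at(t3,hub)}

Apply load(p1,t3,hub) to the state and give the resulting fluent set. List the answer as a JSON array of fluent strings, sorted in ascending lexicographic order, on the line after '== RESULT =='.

Progress:
  pre ⊆ S: {pkg_at(p1,hub), truck_at(t3,hub)} ⊆ S  — applicable
  S \ del = {pkg_at(p3,hub), truck_at(t2,hub), truck_at(t3,hub)}
  ∪ add   = {in(p1,t3), pkg_at(p3,hub), truck_at(t2,hub), truck_at(t3,hub)}

== RESULT ==
["in(p1,t3)", "pkg_at(p3,hub)", "truck_at(t2,hub)", "truck_at(t3,hub)"]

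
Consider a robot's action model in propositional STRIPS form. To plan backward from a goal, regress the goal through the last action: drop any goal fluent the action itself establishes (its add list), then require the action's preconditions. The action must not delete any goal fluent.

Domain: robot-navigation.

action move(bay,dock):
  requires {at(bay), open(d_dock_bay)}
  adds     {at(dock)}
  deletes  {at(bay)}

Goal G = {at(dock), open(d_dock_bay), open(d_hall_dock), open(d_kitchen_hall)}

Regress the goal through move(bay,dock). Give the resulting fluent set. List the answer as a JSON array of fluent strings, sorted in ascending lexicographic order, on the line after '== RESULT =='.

Regress:
  G ∩ del = {}  (empty — regression defined)
  G \ add = {at(dock), open(d_dock_bay), open(d_hall_dock), open(d_kitchen_hall)} \ {at(dock)} = {open(d_dock_bay), open(d_hall_dock), open(d_kitchen_hall)}
  ∪ pre   = {open(d_dock_bay), open(d_hall_dock), open(d_kitchen_hall)} ∪ {at(bay), open(d_dock_bay)}
          = {at(bay), open(d_dock_bay), open(d_hall_dock), open(d_kitchen_hall)}

== RESULT ==
["at(bay)", "open(d_dock_bay)", "open(d_hall_dock)", "open(d_kitchen_hall)"]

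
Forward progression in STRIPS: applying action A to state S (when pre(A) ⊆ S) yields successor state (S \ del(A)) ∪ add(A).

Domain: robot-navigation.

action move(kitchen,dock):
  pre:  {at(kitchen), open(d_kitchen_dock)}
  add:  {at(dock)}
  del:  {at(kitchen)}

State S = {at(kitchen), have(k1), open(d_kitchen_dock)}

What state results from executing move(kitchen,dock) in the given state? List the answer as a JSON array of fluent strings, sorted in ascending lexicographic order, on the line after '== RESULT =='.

Compute (S \ del) ∪ add:
  pre ⊆ S: {at(kitchen), open(d_kitchen_dock)} ⊆ S  — applicable
  S \ del = {have(k1), open(d_kitchen_dock)}
  ∪ add   = {at(dock), have(k1), open(d_kitchen_dock)}

== RESULT ==
["at(dock)", "have(k1)", "open(d_kitchen_dock)"]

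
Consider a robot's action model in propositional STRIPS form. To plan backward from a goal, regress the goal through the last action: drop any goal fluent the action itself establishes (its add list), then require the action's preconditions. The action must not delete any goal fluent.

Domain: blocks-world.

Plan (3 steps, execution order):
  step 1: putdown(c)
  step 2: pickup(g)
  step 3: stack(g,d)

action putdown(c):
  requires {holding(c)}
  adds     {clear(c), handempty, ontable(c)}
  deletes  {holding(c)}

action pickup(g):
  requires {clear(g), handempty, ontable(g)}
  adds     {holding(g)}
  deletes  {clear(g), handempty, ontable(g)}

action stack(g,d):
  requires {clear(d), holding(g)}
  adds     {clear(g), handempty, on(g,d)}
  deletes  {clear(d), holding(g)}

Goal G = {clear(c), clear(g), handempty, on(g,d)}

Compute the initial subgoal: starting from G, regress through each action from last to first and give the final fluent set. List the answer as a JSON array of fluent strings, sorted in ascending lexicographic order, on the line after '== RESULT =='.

Regress step by step:
  through step 3 (stack(g,d)): drop {clear(g), handempty, on(g,d)}, keep {clear(c)}, require {clear(d), holding(g)}
    → {clear(c), clear(d), holding(g)}
  through step 2 (pickup(g)): drop {holding(g)}, keep {clear(c), clear(d)}, require {clear(g), handempty, ontable(g)}
    → {clear(c), clear(d), clear(g), handempty, ontable(g)}
  through step 1 (putdown(c)): drop {clear(c), handempty}, keep {clear(d), clear(g), ontable(g)}, require {holding(c)}
    → {clear(d), clear(g), holding(c), ontable(g)}

== RESULT ==
["clear(d)", "clear(g)", "holding(c)", "ontable(g)"]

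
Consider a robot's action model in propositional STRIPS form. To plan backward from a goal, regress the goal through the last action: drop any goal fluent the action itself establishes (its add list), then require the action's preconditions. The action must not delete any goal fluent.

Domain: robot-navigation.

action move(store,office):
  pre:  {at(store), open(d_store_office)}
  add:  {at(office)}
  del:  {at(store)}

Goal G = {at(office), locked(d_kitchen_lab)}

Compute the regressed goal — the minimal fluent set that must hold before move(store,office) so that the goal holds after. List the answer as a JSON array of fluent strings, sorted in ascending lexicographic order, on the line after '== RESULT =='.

Regress:
  G ∩ del = {}  (empty — regression defined)
  G \ add = {at(office), locked(d_kitchen_lab)} \ {at(office)} = {locked(d_kitchen_lab)}
  ∪ pre   = {locked(d_kitchen_lab)} ∪ {at(store), open(d_store_office)}
          = {at(store), locked(d_kitchen_lab), open(d_store_office)}

== RESULT ==
["at(store)", "locked(d_kitchen_lab)", "open(d_store_office)"]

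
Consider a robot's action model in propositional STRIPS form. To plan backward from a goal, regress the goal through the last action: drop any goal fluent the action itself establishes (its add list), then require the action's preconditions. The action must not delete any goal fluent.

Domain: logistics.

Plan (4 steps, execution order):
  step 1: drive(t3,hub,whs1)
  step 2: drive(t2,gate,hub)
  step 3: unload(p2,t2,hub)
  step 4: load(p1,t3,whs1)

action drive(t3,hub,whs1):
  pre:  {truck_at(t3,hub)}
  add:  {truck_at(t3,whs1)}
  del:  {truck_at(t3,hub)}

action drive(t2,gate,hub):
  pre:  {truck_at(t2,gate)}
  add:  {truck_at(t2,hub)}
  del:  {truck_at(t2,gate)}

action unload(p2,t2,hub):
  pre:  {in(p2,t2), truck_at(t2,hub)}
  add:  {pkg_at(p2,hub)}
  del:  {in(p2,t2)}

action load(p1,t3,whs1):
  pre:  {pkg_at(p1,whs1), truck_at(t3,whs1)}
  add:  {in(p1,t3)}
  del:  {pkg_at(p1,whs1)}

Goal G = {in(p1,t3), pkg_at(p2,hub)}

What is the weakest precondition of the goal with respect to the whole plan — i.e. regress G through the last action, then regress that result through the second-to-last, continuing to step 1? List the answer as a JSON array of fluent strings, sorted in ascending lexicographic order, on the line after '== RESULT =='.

Regress step by step:
  through step 4 (load(p1,t3,whs1)): drop {in(p1,t3)}, keep {pkg_at(p2,hub)}, require {pkg_at(p1,whs1), truck_at(t3,whs1)}
    → {pkg_at(p1,whs1), pkg_at(p2,hub), truck_at(t3,whs1)}
  through step 3 (unload(p2,t2,hub)): drop {pkg_at(p2,hub)}, keep {pkg_at(p1,whs1), truck_at(t3,whs1)}, require {in(p2,t2), truck_at(t2,hub)}
    → {in(p2,t2), pkg_at(p1,whs1), truck_at(t2,hub), truck_at(t3,whs1)}
  through step 2 (drive(t2,gate,hub)): drop {truck_at(t2,hub)}, keep {in(p2,t2), pkg_at(p1,whs1), truck_at(t3,whs1)}, require {truck_at(t2,gate)}
    → {in(p2,t2), pkg_at(p1,whs1), truck_at(t2,gate), truck_at(t3,whs1)}
  through step 1 (drive(t3,hub,whs1)): drop {truck_at(t3,whs1)}, keep {in(p2,t2), pkg_at(p1,whs1), truck_at(t2,gate)}, require {truck_at(t3,hub)}
    → {in(p2,t2), pkg_at(p1,whs1), truck_at(t2,gate), truck_at(t3,hub)}

== RESULT ==
["in(p2,t2)", "pkg_at(p1,whs1)", "truck_at(t2,gate)", "truck_at(t3,hub)"]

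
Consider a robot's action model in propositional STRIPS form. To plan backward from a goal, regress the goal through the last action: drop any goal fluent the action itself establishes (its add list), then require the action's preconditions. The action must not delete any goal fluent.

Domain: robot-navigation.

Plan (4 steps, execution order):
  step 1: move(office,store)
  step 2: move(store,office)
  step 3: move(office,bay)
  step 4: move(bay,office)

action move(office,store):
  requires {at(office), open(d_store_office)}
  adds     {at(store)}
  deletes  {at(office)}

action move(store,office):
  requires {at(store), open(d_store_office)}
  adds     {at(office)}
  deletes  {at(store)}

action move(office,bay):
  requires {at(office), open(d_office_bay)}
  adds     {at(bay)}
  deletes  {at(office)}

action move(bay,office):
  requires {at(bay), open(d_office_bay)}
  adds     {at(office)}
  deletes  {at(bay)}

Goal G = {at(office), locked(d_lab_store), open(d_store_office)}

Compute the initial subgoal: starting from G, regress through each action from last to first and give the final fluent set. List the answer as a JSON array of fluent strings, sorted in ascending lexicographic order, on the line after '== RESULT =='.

Regress step by step:
  through step 4 (move(bay,office)): drop {at(office)}, keep {locked(d_lab_store), open(d_store_office)}, require {at(bay), open(d_office_bay)}
    → {at(bay), locked(d_lab_store), open(d_office_bay), open(d_store_office)}
  through step 3 (move(office,bay)): drop {at(bay)}, keep {locked(d_lab_store), open(d_office_bay), open(d_store_office)}, require {at(office), open(d_office_bay)}
    → {at(office), locked(d_lab_store), open(d_office_bay), open(d_store_office)}
  through step 2 (move(store,office)): drop {at(office)}, keep {locked(d_lab_store), open(d_office_bay), open(d_store_office)}, require {at(store), open(d_store_office)}
    → {at(store), locked(d_lab_store), open(d_office_bay), open(d_store_office)}
  through step 1 (move(office,store)): drop {at(store)}, keep {locked(d_lab_store), open(d_office_bay), open(d_store_office)}, require {at(office), open(d_store_office)}
    → {at(office), locked(d_lab_store), open(d_office_bay), open(d_store_office)}

== RESULT ==
["at(office)", "locked(d_lab_store)", "open(d_office_bay)", "open(d_store_office)"]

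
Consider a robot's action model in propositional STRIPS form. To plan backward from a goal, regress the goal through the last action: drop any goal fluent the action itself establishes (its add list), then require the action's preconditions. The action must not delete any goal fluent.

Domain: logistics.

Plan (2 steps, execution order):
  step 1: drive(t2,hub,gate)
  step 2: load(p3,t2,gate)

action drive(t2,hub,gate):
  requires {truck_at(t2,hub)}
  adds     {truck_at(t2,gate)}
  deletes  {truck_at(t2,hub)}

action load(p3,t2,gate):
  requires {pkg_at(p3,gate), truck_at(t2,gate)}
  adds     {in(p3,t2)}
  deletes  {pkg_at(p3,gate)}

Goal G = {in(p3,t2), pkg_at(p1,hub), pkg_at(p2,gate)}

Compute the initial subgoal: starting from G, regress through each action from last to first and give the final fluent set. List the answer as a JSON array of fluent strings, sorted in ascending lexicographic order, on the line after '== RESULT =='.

Work backward from the goal:
  through step 2 (load(p3,t2,gate)): drop {in(p3,t2)}, keep {pkg_at(p1,hub), pkg_at(p2,gate)}, require {pkg_at(p3,gate), truck_at(t2,gate)}
    → {pkg_at(p1,hub), pkg_at(p2,gate), pkg_at(p3,gate), truck_at(t2,gate)}
  through step 1 (drive(t2,hub,gate)): drop {truck_at(t2,gate)}, keep {pkg_at(p1,hub), pkg_at(p2,gate), pkg_at(p3,gate)}, require {truck_at(t2,hub)}
    → {pkg_at(p1,hub), pkg_at(p2,gate), pkg_at(p3,gate), truck_at(t2,hub)}

== RESULT ==
["pkg_at(p1,hub)", "pkg_at(p2,gate)", "pkg_at(p3,gate)", "truck_at(t2,hub)"]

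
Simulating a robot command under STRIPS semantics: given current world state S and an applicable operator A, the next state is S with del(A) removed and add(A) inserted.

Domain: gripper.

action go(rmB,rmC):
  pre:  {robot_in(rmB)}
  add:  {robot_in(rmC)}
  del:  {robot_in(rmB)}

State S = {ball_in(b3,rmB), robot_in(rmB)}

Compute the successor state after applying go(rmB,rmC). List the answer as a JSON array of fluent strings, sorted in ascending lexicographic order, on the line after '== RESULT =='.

Compute (S \ del) ∪ add:
  pre ⊆ S: {robot_in(rmB)} ⊆ S  — applicable
  S \ del = {ball_in(b3,rmB)}
  ∪ add   = {ball_in(b3,rmB), robot_in(rmC)}

== RESULT ==
["ball_in(b3,rmB)", "robot_in(rmC)"]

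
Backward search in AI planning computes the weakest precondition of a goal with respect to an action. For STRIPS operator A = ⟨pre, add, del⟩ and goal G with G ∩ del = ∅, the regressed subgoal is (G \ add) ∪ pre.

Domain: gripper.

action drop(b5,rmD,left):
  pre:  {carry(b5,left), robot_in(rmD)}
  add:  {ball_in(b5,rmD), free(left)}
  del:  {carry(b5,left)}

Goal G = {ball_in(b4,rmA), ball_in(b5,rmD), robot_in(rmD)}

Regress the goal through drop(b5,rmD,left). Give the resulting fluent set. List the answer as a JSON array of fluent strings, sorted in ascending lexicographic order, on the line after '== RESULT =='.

Compute (G \ add) ∪ pre:
  G ∩ del = {}  (empty — regression defined)
  G \ add = {ball_in(b4,rmA), ball_in(b5,rmD), robot_in(rmD)} \ {ball_in(b5,rmD), free(left)} = {ball_in(b4,rmA), robot_in(rmD)}
  ∪ pre   = {ball_in(b4,rmA), robot_in(rmD)} ∪ {carry(b5,left), robot_in(rmD)}
          = {ball_in(b4,rmA), carry(b5,left), robot_in(rmD)}

== RESULT ==
["ball_in(b4,rmA)", "carry(b5,left)", "robot_in(rmD)"]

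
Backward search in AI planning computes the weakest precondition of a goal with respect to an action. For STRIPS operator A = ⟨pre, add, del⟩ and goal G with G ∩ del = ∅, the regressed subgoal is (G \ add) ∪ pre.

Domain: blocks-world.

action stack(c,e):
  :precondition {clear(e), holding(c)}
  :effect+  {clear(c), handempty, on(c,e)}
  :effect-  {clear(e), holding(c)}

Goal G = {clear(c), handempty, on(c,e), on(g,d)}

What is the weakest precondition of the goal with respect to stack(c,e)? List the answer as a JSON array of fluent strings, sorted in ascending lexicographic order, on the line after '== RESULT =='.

Compute (G \ add) ∪ pre:
  G ∩ del = {}  (empty — regression defined)
  G \ add = {clear(c), handempty, on(c,e), on(g,d)} \ {clear(c), handempty, on(c,e)} = {on(g,d)}
  ∪ pre   = {on(g,d)} ∪ {clear(e), holding(c)}
          = {clear(e), holding(c), on(g,d)}

== RESULT ==
["clear(e)", "holding(c)", "on(g,d)"]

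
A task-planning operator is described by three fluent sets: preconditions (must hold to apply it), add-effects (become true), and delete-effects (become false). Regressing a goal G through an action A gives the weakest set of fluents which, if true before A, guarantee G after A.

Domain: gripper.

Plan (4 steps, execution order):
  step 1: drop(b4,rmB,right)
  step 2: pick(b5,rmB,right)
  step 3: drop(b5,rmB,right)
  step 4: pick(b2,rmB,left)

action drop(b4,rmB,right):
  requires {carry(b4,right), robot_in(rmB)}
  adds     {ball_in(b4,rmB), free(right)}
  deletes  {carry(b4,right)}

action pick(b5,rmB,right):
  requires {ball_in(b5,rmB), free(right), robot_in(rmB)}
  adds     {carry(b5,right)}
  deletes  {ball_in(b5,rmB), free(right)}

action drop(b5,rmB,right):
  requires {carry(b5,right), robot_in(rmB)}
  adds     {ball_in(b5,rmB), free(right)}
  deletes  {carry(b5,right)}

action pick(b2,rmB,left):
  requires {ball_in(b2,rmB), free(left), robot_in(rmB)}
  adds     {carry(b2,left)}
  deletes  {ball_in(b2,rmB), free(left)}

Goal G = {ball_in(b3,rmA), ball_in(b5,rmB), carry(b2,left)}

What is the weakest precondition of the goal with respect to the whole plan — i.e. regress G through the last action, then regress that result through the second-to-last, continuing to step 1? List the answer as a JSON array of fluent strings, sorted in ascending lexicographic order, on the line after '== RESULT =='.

Work backward from the goal:
  through step 4 (pick(b2,rmB,left)): drop {carry(b2,left)}, keep {ball_in(b3,rmA), ball_in(b5,rmB)}, require {ball_in(b2,rmB), free(left), robot_in(rmB)}
    → {ball_in(b2,rmB), ball_in(b3,rmA), ball_in(b5,rmB), free(left), robot_in(rmB)}
  through step 3 (drop(b5,rmB,right)): drop {ball_in(b5,rmB)}, keep {ball_in(b2,rmB), ball_in(b3,rmA), free(left), robot_in(rmB)}, require {carry(b5,right), robot_in(rmB)}
    → {ball_in(b2,rmB), ball_in(b3,rmA), carry(b5,right), free(left), robot_in(rmB)}
  through step 2 (pick(b5,rmB,right)): drop {carry(b5,right)}, keep {ball_in(b2,rmB), ball_in(b3,rmA), free(left), robot_in(rmB)}, require {ball_in(b5,rmB), free(right), robot_in(rmB)}
    → {ball_in(b2,rmB), ball_in(b3,rmA), ball_in(b5,rmB), free(left), free(right), robot_in(rmB)}
  through step 1 (drop(b4,rmB,right)): drop {free(right)}, keep {ball_in(b2,rmB), ball_in(b3,rmA), ball_in(b5,rmB), free(left), robot_in(rmB)}, require {carry(b4,right), robot_in(rmB)}
    → {ball_in(b2,rmB), ball_in(b3,rmA), ball_in(b5,rmB), carry(b4,right), free(left), robot_in(rmB)}

== RESULT ==
["ball_in(b2,rmB)", "ball_in(b3,rmA)", "ball_in(b5,rmB)", "carry(b4,right)", "free(left)", "robot_in(rmB)"]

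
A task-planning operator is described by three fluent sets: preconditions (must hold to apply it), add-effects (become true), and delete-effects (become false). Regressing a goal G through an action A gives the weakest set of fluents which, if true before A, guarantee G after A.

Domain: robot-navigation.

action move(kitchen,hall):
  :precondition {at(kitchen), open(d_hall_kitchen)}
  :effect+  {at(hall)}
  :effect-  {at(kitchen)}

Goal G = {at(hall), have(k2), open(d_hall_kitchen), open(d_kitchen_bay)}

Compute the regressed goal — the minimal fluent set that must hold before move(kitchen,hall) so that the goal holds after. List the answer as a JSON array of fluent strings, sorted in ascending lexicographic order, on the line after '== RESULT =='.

Compute (G \ add) ∪ pre:
  G ∩ del = {}  (empty — regression defined)
  G \ add = {at(hall), have(k2), open(d_hall_kitchen), open(d_kitchen_bay)} \ {at(hall)} = {have(k2), open(d_hall_kitchen), open(d_kitchen_bay)}
  ∪ pre   = {have(k2), open(d_hall_kitchen), open(d_kitchen_bay)} ∪ {at(kitchen), open(d_hall_kitchen)}
          = {at(kitchen), have(k2), open(d_hall_kitchen), open(d_kitchen_bay)}

== RESULT ==
["at(kitchen)", "have(k2)", "open(d_hall_kitchen)", "open(d_kitchen_bay)"]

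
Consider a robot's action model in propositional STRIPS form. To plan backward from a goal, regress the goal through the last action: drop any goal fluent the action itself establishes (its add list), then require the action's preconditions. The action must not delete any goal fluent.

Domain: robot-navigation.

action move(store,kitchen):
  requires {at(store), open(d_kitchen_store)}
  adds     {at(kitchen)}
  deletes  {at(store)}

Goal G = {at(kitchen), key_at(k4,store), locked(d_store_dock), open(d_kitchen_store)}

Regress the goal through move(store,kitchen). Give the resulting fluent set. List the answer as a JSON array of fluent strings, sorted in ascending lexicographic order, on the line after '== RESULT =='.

Regress:
  G ∩ del = {}  (empty — regression defined)
  G \ add = {at(kitchen), key_at(k4,store), locked(d_store_dock), open(d_kitchen_store)} \ {at(kitchen)} = {key_at(k4,store), locked(d_store_dock), open(d_kitchen_store)}
  ∪ pre   = {key_at(k4,store), locked(d_store_dock), open(d_kitchen_store)} ∪ {at(store), open(d_kitchen_store)}
          = {at(store), key_at(k4,store), locked(d_store_dock), open(d_kitchen_store)}

== RESULT ==
["at(store)", "key_at(k4,store)", "locked(d_store_dock)", "open(d_kitchen_store)"]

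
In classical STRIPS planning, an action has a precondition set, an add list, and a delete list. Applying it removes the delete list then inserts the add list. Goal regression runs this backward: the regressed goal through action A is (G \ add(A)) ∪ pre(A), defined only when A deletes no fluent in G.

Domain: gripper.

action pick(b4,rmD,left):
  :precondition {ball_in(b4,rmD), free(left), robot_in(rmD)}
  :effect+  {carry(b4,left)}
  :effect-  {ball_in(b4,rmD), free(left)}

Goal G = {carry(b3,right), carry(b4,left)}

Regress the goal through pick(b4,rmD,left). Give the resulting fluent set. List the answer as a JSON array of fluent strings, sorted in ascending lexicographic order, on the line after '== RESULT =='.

Compute (G \ add) ∪ pre:
  G ∩ del = {}  (empty — regression defined)
  G \ add = {carry(b3,right), carry(b4,left)} \ {carry(b4,left)} = {carry(b3,right)}
  ∪ pre   = {carry(b3,right)} ∪ {ball_in(b4,rmD), free(left), robot_in(rmD)}
          = {ball_in(b4,rmD), carry(b3,right), free(left), robot_in(rmD)}

== RESULT ==
["ball_in(b4,rmD)", "carry(b3,right)", "free(left)", "robot_in(rmD)"]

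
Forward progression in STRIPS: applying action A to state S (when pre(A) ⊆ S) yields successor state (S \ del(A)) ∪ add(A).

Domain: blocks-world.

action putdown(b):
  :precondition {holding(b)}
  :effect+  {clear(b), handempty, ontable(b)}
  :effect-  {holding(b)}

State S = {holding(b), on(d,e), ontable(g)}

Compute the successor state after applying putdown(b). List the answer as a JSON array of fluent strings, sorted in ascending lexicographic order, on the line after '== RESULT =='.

Compute (S \ del) ∪ add:
  pre ⊆ S: {holding(b)} ⊆ S  — applicable
  S \ del = {on(d,e), ontable(g)}
  ∪ add   = {clear(b), handempty, on(d,e), ontable(b), ontable(g)}

== RESULT ==
["clear(b)", "handempty", "on(d,e)", "ontable(b)", "ontable(g)"]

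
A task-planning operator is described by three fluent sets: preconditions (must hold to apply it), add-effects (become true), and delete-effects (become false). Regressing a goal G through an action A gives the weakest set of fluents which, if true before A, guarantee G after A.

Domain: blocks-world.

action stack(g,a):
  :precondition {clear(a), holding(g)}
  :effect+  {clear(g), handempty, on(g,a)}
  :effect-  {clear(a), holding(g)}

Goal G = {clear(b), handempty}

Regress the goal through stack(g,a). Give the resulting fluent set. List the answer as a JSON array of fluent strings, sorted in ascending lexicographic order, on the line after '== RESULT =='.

Compute (G \ add) ∪ pre:
  G ∩ del = {}  (empty — regression defined)
  G \ add = {clear(b), handempty} \ {clear(g), handempty, on(g,a)} = {clear(b)}
  ∪ pre   = {clear(b)} ∪ {clear(a), holding(g)}
          = {clear(a), clear(b), holding(g)}

== RESULT ==
["clear(a)", "clear(b)", "holding(g)"]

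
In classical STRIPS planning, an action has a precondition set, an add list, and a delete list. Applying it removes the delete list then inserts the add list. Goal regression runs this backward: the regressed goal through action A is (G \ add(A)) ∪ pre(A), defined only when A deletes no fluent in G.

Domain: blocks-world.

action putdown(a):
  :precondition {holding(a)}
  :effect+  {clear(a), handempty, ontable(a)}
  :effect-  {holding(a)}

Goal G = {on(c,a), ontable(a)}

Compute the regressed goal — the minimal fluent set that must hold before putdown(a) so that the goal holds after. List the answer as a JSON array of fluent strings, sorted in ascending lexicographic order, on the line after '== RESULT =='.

Regress:
  G ∩ del = {}  (empty — regression defined)
  G \ add = {on(c,a), ontable(a)} \ {clear(a), handempty, ontable(a)} = {on(c,a)}
  ∪ pre   = {on(c,a)} ∪ {holding(a)}
          = {holding(a), on(c,a)}

== RESULT ==
["holding(a)", "on(c,a)"]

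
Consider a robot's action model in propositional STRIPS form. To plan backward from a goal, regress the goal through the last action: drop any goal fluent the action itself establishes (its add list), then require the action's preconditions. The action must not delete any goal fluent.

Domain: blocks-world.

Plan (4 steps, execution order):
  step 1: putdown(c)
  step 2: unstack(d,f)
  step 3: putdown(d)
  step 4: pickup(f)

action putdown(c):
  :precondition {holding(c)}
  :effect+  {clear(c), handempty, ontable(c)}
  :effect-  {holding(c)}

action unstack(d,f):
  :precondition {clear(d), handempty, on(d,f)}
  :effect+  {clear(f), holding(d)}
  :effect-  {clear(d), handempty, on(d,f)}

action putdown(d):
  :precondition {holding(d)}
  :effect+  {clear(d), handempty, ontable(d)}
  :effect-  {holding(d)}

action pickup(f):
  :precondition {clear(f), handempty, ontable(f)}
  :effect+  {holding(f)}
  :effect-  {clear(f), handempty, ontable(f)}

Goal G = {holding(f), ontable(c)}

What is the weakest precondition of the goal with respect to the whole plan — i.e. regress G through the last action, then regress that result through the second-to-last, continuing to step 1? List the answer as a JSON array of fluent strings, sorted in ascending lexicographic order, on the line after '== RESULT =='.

Regress step by step:
  through step 4 (pickup(f)): drop {holding(f)}, keep {ontable(c)}, require {clear(f), handempty, ontable(f)}
    → {clear(f), handempty, ontable(c), ontable(f)}
  through step 3 (putdown(d)): drop {handempty}, keep {clear(f), ontable(c), ontable(f)}, require {holding(d)}
    → {clear(f), holding(d), ontable(c), ontable(f)}
  through step 2 (unstack(d,f)): drop {clear(f), holding(d)}, keep {ontable(c), ontable(f)}, require {clear(d), handempty, on(d,f)}
    → {clear(d), handempty, on(d,f), ontable(c), ontable(f)}
  through step 1 (putdown(c)): drop {handempty, ontable(c)}, keep {clear(d), on(d,f), ontable(f)}, require {holding(c)}
    → {clear(d), holding(c), on(d,f), ontable(f)}

== RESULT ==
["clear(d)", "holding(c)", "on(d,f)", "ontable(f)"]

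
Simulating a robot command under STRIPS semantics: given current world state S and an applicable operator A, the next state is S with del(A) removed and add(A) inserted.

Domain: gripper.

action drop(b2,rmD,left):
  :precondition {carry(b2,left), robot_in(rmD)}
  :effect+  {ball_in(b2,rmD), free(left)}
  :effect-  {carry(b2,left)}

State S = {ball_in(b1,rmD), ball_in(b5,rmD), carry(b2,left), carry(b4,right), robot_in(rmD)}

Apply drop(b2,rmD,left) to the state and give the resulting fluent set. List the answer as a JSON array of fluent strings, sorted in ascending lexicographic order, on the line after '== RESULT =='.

Progress:
  pre ⊆ S: {carry(b2,left), robot_in(rmD)} ⊆ S  — applicable
  S \ del = {ball_in(b1,rmD), ball_in(b5,rmD), carry(b4,right), robot_in(rmD)}
  ∪ add   = {ball_in(b1,rmD), ball_in(b2,rmD), ball_in(b5,rmD), carry(b4,right), free(left), robot_in(rmD)}

== RESULT ==
["ball_in(b1,rmD)", "ball_in(b2,rmD)", "ball_in(b5,rmD)", "carry(b4,right)", "free(left)", "robot_in(rmD)"]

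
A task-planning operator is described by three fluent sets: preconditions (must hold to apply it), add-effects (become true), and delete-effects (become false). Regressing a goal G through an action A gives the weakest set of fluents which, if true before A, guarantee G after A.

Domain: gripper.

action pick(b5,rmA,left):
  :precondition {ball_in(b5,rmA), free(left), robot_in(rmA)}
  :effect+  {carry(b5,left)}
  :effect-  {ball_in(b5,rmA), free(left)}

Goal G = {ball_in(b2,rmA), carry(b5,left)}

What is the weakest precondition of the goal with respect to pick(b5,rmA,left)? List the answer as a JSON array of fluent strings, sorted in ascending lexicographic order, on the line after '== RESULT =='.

Compute (G \ add) ∪ pre:
  G ∩ del = {}  (empty — regression defined)
  G \ add = {ball_in(b2,rmA), carry(b5,left)} \ {carry(b5,left)} = {ball_in(b2,rmA)}
  ∪ pre   = {ball_in(b2,rmA)} ∪ {ball_in(b5,rmA), free(left), robot_in(rmA)}
          = {ball_in(b2,rmA), ball_in(b5,rmA), free(left), robot_in(rmA)}

== RESULT ==
["ball_in(b2,rmA)", "ball_in(b5,rmA)", "free(left)", "robot_in(rmA)"]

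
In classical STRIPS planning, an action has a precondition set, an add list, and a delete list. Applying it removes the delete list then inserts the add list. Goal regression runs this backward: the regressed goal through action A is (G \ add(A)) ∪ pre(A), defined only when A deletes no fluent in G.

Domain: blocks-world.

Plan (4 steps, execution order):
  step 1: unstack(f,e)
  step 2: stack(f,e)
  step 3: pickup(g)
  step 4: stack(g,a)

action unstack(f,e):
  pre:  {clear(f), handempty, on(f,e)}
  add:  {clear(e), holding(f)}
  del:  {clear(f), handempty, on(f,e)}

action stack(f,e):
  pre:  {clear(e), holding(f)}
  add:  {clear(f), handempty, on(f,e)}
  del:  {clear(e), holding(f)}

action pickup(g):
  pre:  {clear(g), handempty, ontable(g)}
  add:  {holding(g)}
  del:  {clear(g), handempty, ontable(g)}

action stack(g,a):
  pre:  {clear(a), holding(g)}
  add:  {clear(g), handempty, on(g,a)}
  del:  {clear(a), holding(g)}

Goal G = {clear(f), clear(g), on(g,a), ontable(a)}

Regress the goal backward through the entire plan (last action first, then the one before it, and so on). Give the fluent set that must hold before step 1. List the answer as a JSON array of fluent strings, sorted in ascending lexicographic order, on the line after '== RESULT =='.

Work backward from the goal:
  through step 4 (stack(g,a)): drop {clear(g), on(g,a)}, keep {clear(f), ontable(a)}, require {clear(a), holding(g)}
    → {clear(a), clear(f), holding(g), ontable(a)}
  through step 3 (pickup(g)): drop {holding(g)}, keep {clear(a), clear(f), ontable(a)}, require {clear(g), handempty, ontable(g)}
    → {clear(a), clear(f), clear(g), handempty, ontable(a), ontable(g)}
  through step 2 (stack(f,e)): drop {clear(f), handempty}, keep {clear(a), clear(g), ontable(a), ontable(g)}, require {clear(e), holding(f)}
    → {clear(a), clear(e), clear(g), holding(f), ontable(a), ontable(g)}
  through step 1 (unstack(f,e)): drop {clear(e), holding(f)}, keep {clear(a), clear(g), ontable(a), ontable(g)}, require {clear(f), handempty, on(f,e)}
    → {clear(a), clear(f), clear(g), handempty, on(f,e), ontable(a), ontable(g)}

== RESULT ==
["clear(a)", "clear(f)", "clear(g)", "handempty", "on(f,e)", "ontable(a)", "ontable(g)"]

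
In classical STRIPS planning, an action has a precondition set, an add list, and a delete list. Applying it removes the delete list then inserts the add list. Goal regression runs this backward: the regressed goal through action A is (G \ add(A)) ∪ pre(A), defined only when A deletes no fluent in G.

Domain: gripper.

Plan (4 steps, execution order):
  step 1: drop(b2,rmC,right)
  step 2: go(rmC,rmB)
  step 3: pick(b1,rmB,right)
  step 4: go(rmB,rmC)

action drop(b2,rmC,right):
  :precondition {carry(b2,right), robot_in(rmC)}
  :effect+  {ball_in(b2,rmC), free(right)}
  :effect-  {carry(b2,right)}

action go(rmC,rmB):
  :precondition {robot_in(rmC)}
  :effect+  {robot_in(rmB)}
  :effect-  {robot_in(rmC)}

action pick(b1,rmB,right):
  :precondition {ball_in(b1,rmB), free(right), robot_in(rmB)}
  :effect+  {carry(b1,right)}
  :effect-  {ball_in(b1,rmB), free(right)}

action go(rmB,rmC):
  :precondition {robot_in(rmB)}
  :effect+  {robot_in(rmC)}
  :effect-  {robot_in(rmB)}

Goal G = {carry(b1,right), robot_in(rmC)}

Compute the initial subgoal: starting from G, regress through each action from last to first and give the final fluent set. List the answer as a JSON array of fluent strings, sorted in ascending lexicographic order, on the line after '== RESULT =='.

Regress step by step:
  through step 4 (go(rmB,rmC)): drop {robot_in(rmC)}, keep {carry(b1,right)}, require {robot_in(rmB)}
    → {carry(b1,right), robot_in(rmB)}
  through step 3 (pick(b1,rmB,right)): drop {carry(b1,right)}, keep {robot_in(rmB)}, require {ball_in(b1,rmB), free(right), robot_in(rmB)}
    → {ball_in(b1,rmB), free(right), robot_in(rmB)}
  through step 2 (go(rmC,rmB)): drop {robot_in(rmB)}, keep {ball_in(b1,rmB), free(right)}, require {robot_in(rmC)}
    → {ball_in(b1,rmB), free(right), robot_in(rmC)}
  through step 1 (drop(b2,rmC,right)): drop {free(right)}, keep {ball_in(b1,rmB), robot_in(rmC)}, require {carry(b2,right), robot_in(rmC)}
    → {ball_in(b1,rmB), carry(b2,right), robot_in(rmC)}

== RESULT ==
["ball_in(b1,rmB)", "carry(b2,right)", "robot_in(rmC)"]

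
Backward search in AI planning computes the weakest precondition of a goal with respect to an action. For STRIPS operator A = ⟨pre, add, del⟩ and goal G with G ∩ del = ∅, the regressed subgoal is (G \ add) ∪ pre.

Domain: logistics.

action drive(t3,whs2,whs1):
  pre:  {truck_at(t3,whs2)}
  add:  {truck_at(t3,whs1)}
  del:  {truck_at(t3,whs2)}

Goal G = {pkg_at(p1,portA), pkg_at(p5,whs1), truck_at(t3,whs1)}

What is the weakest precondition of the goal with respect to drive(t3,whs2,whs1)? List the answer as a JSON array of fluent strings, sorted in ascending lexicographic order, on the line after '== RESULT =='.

Compute (G \ add) ∪ pre:
  G ∩ del = {}  (empty — regression defined)
  G \ add = {pkg_at(p1,portA), pkg_at(p5,whs1), truck_at(t3,whs1)} \ {truck_at(t3,whs1)} = {pkg_at(p1,portA), pkg_at(p5,whs1)}
  ∪ pre   = {pkg_at(p1,portA), pkg_at(p5,whs1)} ∪ {truck_at(t3,whs2)}
          = {pkg_at(p1,portA), pkg_at(p5,whs1), truck_at(t3,whs2)}

== RESULT ==
["pkg_at(p1,portA)", "pkg_at(p5,whs1)", "truck_at(t3,whs2)"]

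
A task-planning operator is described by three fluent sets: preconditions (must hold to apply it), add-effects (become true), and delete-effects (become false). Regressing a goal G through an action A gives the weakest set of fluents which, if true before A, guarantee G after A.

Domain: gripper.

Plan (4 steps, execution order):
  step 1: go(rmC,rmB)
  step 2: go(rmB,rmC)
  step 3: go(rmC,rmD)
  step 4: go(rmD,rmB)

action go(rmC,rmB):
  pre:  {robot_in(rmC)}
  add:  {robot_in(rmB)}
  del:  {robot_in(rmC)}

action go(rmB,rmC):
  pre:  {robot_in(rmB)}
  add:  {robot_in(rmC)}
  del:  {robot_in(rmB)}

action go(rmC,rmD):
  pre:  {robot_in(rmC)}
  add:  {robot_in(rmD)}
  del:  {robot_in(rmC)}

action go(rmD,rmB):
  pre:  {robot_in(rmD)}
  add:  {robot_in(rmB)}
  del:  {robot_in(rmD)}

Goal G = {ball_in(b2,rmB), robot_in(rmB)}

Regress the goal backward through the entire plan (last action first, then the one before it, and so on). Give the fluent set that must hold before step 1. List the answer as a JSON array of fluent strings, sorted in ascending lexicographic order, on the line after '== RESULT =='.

Work backward from the goal:
  through step 4 (go(rmD,rmB)): drop {robot_in(rmB)}, keep {ball_in(b2,rmB)}, require {robot_in(rmD)}
    → {ball_in(b2,rmB), robot_in(rmD)}
  through step 3 (go(rmC,rmD)): drop {robot_in(rmD)}, keep {ball_in(b2,rmB)}, require {robot_in(rmC)}
    → {ball_in(b2,rmB), robot_in(rmC)}
  through step 2 (go(rmB,rmC)): drop {robot_in(rmC)}, keep {ball_in(b2,rmB)}, require {robot_in(rmB)}
    → {ball_in(b2,rmB), robot_in(rmB)}
  through step 1 (go(rmC,rmB)): drop {robot_in(rmB)}, keep {ball_in(b2,rmB)}, require {robot_in(rmC)}
    → {ball_in(b2,rmB), robot_in(rmC)}

== RESULT ==
["ball_in(b2,rmB)", "robot_in(rmC)"]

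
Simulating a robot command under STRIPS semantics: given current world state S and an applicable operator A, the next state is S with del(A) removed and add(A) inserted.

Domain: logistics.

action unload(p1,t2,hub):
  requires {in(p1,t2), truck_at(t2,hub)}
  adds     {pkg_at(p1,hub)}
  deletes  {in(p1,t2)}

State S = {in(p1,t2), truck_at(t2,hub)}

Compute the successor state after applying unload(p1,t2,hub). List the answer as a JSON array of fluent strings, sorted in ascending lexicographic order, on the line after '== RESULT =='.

Compute (S \ del) ∪ add:
  pre ⊆ S: {in(p1,t2), truck_at(t2,hub)} ⊆ S  — applicable
  S \ del = {truck_at(t2,hub)}
  ∪ add   = {pkg_at(p1,hub), truck_at(t2,hub)}

== RESULT ==
["pkg_at(p1,hub)", "truck_at(t2,hub)"]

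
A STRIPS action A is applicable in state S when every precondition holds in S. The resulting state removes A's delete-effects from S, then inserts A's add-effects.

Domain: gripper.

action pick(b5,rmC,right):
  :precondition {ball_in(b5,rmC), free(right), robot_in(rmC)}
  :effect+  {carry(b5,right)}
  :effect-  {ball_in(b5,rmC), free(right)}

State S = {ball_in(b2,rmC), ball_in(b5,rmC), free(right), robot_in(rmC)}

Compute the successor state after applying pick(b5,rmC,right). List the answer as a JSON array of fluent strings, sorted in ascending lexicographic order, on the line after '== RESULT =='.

Progress:
  pre ⊆ S: {ball_in(b5,rmC), free(right), robot_in(rmC)} ⊆ S  — applicable
  S \ del = {ball_in(b2,rmC), robot_in(rmC)}
  ∪ add   = {ball_in(b2,rmC), carry(b5,right), robot_in(rmC)}

== RESULT ==
["ball_in(b2,rmC)", "carry(b5,right)", "robot_in(rmC)"]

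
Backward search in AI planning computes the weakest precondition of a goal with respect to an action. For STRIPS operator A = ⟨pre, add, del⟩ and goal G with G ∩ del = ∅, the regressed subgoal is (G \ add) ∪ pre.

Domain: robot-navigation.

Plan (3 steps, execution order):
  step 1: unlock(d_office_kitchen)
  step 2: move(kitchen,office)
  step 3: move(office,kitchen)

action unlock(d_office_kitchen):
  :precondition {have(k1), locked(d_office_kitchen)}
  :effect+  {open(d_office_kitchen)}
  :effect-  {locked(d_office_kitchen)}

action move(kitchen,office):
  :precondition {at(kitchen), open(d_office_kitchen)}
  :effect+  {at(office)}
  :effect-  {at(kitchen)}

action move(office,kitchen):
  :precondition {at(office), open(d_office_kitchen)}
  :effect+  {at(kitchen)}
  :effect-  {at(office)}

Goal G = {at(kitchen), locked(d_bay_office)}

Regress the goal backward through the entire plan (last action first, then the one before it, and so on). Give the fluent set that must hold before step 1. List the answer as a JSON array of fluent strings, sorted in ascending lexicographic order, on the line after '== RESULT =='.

Regress step by step:
  through step 3 (move(office,kitchen)): drop {at(kitchen)}, keep {locked(d_bay_office)}, require {at(office), open(d_office_kitchen)}
    → {at(office), locked(d_bay_office), open(d_office_kitchen)}
  through step 2 (move(kitchen,office)): drop {at(office)}, keep {locked(d_bay_office), open(d_office_kitchen)}, require {at(kitchen), open(d_office_kitchen)}
    → {at(kitchen), locked(d_bay_office), open(d_office_kitchen)}
  through step 1 (unlock(d_office_kitchen)): drop {open(d_office_kitchen)}, keep {at(kitchen), locked(d_bay_office)}, require {have(k1), locked(d_office_kitchen)}
    → {at(kitchen), have(k1), locked(d_bay_office), locked(d_office_kitchen)}

== RESULT ==
["at(kitchen)", "have(k1)", "locked(d_bay_office)", "locked(d_office_kitchen)"]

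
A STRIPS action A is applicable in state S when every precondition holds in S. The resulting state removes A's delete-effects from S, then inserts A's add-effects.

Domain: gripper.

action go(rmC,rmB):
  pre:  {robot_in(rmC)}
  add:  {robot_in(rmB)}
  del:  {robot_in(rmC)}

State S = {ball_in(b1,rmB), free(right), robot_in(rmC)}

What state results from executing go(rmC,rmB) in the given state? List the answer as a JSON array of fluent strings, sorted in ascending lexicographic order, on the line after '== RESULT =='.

Progress:
  pre ⊆ S: {robot_in(rmC)} ⊆ S  — applicable
  S \ del = {ball_in(b1,rmB), free(right)}
  ∪ add   = {ball_in(b1,rmB), free(right), robot_in(rmB)}

== RESULT ==
["ball_in(b1,rmB)", "free(right)", "robot_in(rmB)"]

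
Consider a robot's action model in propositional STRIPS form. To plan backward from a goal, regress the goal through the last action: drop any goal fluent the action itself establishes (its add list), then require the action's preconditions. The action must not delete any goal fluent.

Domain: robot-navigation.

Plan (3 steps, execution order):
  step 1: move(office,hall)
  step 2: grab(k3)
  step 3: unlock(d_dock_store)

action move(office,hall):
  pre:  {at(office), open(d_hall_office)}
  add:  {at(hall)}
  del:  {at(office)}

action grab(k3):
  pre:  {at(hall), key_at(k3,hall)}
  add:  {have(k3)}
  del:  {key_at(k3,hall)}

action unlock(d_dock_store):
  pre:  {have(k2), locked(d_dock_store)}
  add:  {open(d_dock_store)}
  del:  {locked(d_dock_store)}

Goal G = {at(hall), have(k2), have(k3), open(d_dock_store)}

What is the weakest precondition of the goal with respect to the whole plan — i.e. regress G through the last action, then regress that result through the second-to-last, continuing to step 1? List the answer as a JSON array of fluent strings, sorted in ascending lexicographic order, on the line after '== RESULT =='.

Regress step by step:
  through step 3 (unlock(d_dock_store)): drop {open(d_dock_store)}, keep {at(hall), have(k2), have(k3)}, require {have(k2), locked(d_dock_store)}
    → {at(hall), have(k2), have(k3), locked(d_dock_store)}
  through step 2 (grab(k3)): drop {have(k3)}, keep {at(hall), have(k2), locked(d_dock_store)}, require {at(hall), key_at(k3,hall)}
    → {at(hall), have(k2), key_at(k3,hall), locked(d_dock_store)}
  through step 1 (move(office,hall)): drop {at(hall)}, keep {have(k2), key_at(k3,hall), locked(d_dock_store)}, require {at(office), open(d_hall_office)}
    → {at(office), have(k2), key_at(k3,hall), locked(d_dock_store), open(d_hall_office)}

== RESULT ==
["at(office)", "have(k2)", "key_at(k3,hall)", "locked(d_dock_store)", "open(d_hall_office)"]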